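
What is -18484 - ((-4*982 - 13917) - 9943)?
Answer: 9304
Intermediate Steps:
-18484 - ((-4*982 - 13917) - 9943) = -18484 - ((-3928 - 13917) - 9943) = -18484 - (-17845 - 9943) = -18484 - 1*(-27788) = -18484 + 27788 = 9304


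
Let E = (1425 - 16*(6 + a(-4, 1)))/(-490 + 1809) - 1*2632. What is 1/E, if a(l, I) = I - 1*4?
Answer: -1319/3470231 ≈ -0.00038009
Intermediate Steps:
a(l, I) = -4 + I (a(l, I) = I - 4 = -4 + I)
E = -3470231/1319 (E = (1425 - 16*(6 + (-4 + 1)))/(-490 + 1809) - 1*2632 = (1425 - 16*(6 - 3))/1319 - 2632 = (1425 - 16*3)*(1/1319) - 2632 = (1425 - 48)*(1/1319) - 2632 = 1377*(1/1319) - 2632 = 1377/1319 - 2632 = -3470231/1319 ≈ -2631.0)
1/E = 1/(-3470231/1319) = -1319/3470231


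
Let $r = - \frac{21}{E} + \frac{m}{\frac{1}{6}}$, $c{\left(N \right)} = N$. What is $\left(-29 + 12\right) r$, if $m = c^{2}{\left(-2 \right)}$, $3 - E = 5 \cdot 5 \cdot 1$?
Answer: $- \frac{9333}{22} \approx -424.23$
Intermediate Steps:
$E = -22$ ($E = 3 - 5 \cdot 5 \cdot 1 = 3 - 25 \cdot 1 = 3 - 25 = -22$)
$m = 4$ ($m = \left(-2\right)^{2} = 4$)
$r = \frac{549}{22}$ ($r = - \frac{21}{-22} + \frac{4}{\frac{1}{6}} = \left(-21\right) \left(- \frac{1}{22}\right) + 4 \frac{1}{\frac{1}{6}} = \frac{21}{22} + 4 \cdot 6 = \frac{21}{22} + 24 = \frac{549}{22} \approx 24.955$)
$\left(-29 + 12\right) r = \left(-29 + 12\right) \frac{549}{22} = \left(-17\right) \frac{549}{22} = - \frac{9333}{22}$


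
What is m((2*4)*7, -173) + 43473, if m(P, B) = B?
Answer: 43300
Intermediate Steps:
m((2*4)*7, -173) + 43473 = -173 + 43473 = 43300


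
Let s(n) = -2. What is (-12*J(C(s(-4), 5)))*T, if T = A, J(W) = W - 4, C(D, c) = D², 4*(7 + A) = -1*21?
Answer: 0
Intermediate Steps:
A = -49/4 (A = -7 + (-1*21)/4 = -7 + (¼)*(-21) = -7 - 21/4 = -49/4 ≈ -12.250)
J(W) = -4 + W
T = -49/4 ≈ -12.250
(-12*J(C(s(-4), 5)))*T = -12*(-4 + (-2)²)*(-49/4) = -12*(-4 + 4)*(-49/4) = -12*0*(-49/4) = 0*(-49/4) = 0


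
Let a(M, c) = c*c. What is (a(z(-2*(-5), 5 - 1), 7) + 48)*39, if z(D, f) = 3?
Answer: 3783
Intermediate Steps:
a(M, c) = c²
(a(z(-2*(-5), 5 - 1), 7) + 48)*39 = (7² + 48)*39 = (49 + 48)*39 = 97*39 = 3783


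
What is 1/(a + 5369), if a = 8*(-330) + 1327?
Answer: 1/4056 ≈ 0.00024655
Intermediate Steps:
a = -1313 (a = -2640 + 1327 = -1313)
1/(a + 5369) = 1/(-1313 + 5369) = 1/4056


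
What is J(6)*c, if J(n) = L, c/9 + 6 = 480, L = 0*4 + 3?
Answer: 12798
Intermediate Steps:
L = 3 (L = 0 + 3 = 3)
c = 4266 (c = -54 + 9*480 = -54 + 4320 = 4266)
J(n) = 3
J(6)*c = 3*4266 = 12798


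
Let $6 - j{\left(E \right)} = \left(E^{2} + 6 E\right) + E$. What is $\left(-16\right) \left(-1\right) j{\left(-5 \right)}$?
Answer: $256$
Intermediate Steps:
$j{\left(E \right)} = 6 - E^{2} - 7 E$ ($j{\left(E \right)} = 6 - \left(\left(E^{2} + 6 E\right) + E\right) = 6 - \left(E^{2} + 7 E\right) = 6 - E^{2} - 7 E$)
$\left(-16\right) \left(-1\right) j{\left(-5 \right)} = \left(-16\right) \left(-1\right) \left(6 - \left(-5\right)^{2} - -35\right) = 16 \left(6 - 25 + 35\right) = 16 \cdot 16 = 256$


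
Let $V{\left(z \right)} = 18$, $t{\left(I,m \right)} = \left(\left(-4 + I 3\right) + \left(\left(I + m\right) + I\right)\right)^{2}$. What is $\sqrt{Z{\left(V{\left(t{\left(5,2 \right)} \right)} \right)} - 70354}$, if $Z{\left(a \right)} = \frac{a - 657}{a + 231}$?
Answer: $\frac{i \sqrt{484686385}}{83} \approx 265.25 i$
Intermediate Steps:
$t{\left(I,m \right)} = \left(-4 + m + 5 I\right)^{2}$ ($t{\left(I,m \right)} = \left(\left(-4 + 3 I\right) + \left(m + 2 I\right)\right)^{2} = \left(-4 + m + 5 I\right)^{2}$)
$Z{\left(a \right)} = \frac{-657 + a}{231 + a}$
$\sqrt{Z{\left(V{\left(t{\left(5,2 \right)} \right)} \right)} - 70354} = \sqrt{\frac{-657 + 18}{231 + 18} - 70354} = \sqrt{\frac{1}{249} \left(-639\right) - 70354} = \sqrt{- \frac{213}{83} - 70354} = \sqrt{- \frac{5839595}{83}} = \frac{i \sqrt{484686385}}{83}$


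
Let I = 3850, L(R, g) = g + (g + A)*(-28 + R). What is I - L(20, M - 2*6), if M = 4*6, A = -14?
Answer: 3822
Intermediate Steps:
M = 24
L(R, g) = g + (-28 + R)*(-14 + g) (L(R, g) = g + (g - 14)*(-28 + R) = g + (-14 + g)*(-28 + R) = g + (-28 + R)*(-14 + g))
I - L(20, M - 2*6) = 3850 - (392 - 27*(24 - 2*6) - 14*20 + 20*(24 - 2*6)) = 3850 - (392 - 27*(24 - 12) - 280 + 20*(24 - 12)) = 3850 - (392 - 27*12 - 280 + 20*12) = 3850 - (392 - 324 - 280 + 240) = 3850 - 1*28 = 3850 - 28 = 3822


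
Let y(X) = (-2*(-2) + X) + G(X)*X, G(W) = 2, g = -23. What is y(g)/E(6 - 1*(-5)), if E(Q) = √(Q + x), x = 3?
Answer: -65*√14/14 ≈ -17.372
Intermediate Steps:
E(Q) = √(3 + Q) (E(Q) = √(Q + 3) = √(3 + Q))
y(X) = 4 + 3*X (y(X) = (-2*(-2) + X) + 2*X = (4 + X) + 2*X = 4 + 3*X)
y(g)/E(6 - 1*(-5)) = (4 + 3*(-23))/(√(3 + (6 - 1*(-5)))) = (4 - 69)/(√(3 + (6 + 5))) = -65/√(3 + 11) = -65*√14/14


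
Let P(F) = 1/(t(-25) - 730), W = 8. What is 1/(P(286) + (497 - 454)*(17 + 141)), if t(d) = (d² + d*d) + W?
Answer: 528/3587233 ≈ 0.00014719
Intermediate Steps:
t(d) = 8 + 2*d² (t(d) = (d² + d*d) + 8 = (d² + d²) + 8 = 2*d² + 8 = 8 + 2*d²)
P(F) = 1/528 (P(F) = 1/((8 + 2*(-25)²) - 730) = 1/((8 + 2*625) - 730) = 1/((8 + 1250) - 730) = 1/(1258 - 730) = 1/528)
1/(P(286) + (497 - 454)*(17 + 141)) = 1/(1/528 + (497 - 454)*(17 + 141)) = 1/(1/528 + 43*158) = 1/(1/528 + 6794) = 1/(3587233/528) = 528/3587233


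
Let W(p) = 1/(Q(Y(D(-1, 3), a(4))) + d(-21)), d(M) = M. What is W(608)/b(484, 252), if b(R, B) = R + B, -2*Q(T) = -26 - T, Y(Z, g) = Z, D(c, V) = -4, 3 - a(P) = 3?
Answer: -1/7360 ≈ -0.00013587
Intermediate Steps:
a(P) = 0 (a(P) = 3 - 1*3 = 3 - 3 = 0)
Q(T) = 13 + T/2 (Q(T) = -(-26 - T)/2 = 13 + T/2)
b(R, B) = B + R
W(p) = -⅒ (W(p) = 1/((13 + (½)*(-4)) - 21) = 1/((13 - 2) - 21) = 1/(11 - 21) = 1/(-10) = -⅒)
W(608)/b(484, 252) = -1/(10*(252 + 484)) = -⅒/736 = -⅒*1/736 = -1/7360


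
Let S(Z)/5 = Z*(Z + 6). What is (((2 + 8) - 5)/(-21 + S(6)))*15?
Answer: 25/113 ≈ 0.22124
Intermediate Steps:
S(Z) = 5*Z*(6 + Z) (S(Z) = 5*(Z*(Z + 6)) = 5*(Z*(6 + Z)) = 5*Z*(6 + Z))
(((2 + 8) - 5)/(-21 + S(6)))*15 = (((2 + 8) - 5)/(-21 + 5*6*(6 + 6)))*15 = ((10 - 5)/(-21 + 5*6*12))*15 = (5/(-21 + 360))*15 = (5/339)*15 = 25/113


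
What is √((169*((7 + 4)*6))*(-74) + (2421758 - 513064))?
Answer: √1083298 ≈ 1040.8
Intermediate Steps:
√((169*((7 + 4)*6))*(-74) + (2421758 - 513064)) = √((169*(11*6))*(-74) + 1908694) = √((169*66)*(-74) + 1908694) = √(11154*(-74) + 1908694) = √(-825396 + 1908694) = √1083298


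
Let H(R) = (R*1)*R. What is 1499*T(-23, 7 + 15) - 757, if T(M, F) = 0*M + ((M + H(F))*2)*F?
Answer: 30404959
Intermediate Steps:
H(R) = R² (H(R) = R*R = R²)
T(M, F) = F*(2*M + 2*F²) (T(M, F) = 0*M + ((M + F²)*2)*F = 0 + (2*M + 2*F²)*F = 0 + F*(2*M + 2*F²) = F*(2*M + 2*F²))
1499*T(-23, 7 + 15) - 757 = 1499*(2*(7 + 15)*(-23 + (7 + 15)²)) - 757 = 1499*(2*22*(-23 + 22²)) - 757 = 1499*(2*22*(-23 + 484)) - 757 = 1499*(2*22*461) - 757 = 1499*20284 - 757 = 30405716 - 757 = 30404959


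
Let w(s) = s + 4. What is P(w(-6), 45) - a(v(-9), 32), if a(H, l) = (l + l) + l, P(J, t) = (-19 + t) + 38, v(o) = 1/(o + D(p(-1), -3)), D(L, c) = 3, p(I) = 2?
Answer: -32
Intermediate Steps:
w(s) = 4 + s
v(o) = 1/(3 + o) (v(o) = 1/(o + 3) = 1/(3 + o))
P(J, t) = 19 + t
a(H, l) = 3*l (a(H, l) = 2*l + l = 3*l)
P(w(-6), 45) - a(v(-9), 32) = (19 + 45) - 3*32 = 64 - 1*96 = 64 - 96 = -32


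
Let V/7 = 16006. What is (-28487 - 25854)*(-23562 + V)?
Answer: -4808091680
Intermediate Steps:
V = 112042 (V = 7*16006 = 112042)
(-28487 - 25854)*(-23562 + V) = (-28487 - 25854)*(-23562 + 112042) = -54341*88480 = -4808091680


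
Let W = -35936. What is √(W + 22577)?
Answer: I*√13359 ≈ 115.58*I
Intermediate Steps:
√(W + 22577) = √(-35936 + 22577) = √(-13359) = I*√13359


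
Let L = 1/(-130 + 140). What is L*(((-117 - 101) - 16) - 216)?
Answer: -45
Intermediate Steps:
L = ⅒ (L = 1/10 = ⅒ ≈ 0.10000)
L*(((-117 - 101) - 16) - 216) = (((-117 - 101) - 16) - 216)/10 = ((-218 - 16) - 216)/10 = (-234 - 216)/10 = (⅒)*(-450) = -45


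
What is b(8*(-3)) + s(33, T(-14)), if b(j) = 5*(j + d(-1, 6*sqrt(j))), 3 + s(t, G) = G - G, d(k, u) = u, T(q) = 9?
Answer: -123 + 60*I*sqrt(6) ≈ -123.0 + 146.97*I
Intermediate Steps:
s(t, G) = -3 (s(t, G) = -3 + (G - G) = -3 + 0 = -3)
b(j) = 5*j + 30*sqrt(j) (b(j) = 5*(j + 6*sqrt(j)) = 5*j + 30*sqrt(j))
b(8*(-3)) + s(33, T(-14)) = (5*(8*(-3)) + 30*sqrt(8*(-3))) - 3 = (5*(-24) + 30*sqrt(-24)) - 3 = (-120 + 30*(2*I*sqrt(6))) - 3 = (-120 + 60*I*sqrt(6)) - 3 = -123 + 60*I*sqrt(6)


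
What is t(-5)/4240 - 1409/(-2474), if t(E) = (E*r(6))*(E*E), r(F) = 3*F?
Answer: 20383/524488 ≈ 0.038863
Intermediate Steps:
t(E) = 18*E³ (t(E) = (E*(3*6))*(E*E) = (E*18)*E² = (18*E)*E² = 18*E³)
t(-5)/4240 - 1409/(-2474) = (18*(-5)³)/4240 - 1409/(-2474) = (18*(-125))*(1/4240) - 1409*(-1/2474) = -2250*1/4240 + 1409/2474 = -225/424 + 1409/2474 = 20383/524488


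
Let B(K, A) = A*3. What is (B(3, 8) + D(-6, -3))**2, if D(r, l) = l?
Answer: 441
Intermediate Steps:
B(K, A) = 3*A
(B(3, 8) + D(-6, -3))**2 = (3*8 - 3)**2 = (24 - 3)**2 = 21**2 = 441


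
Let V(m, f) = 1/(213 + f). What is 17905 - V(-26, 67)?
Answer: 5013399/280 ≈ 17905.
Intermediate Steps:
17905 - V(-26, 67) = 17905 - 1/(213 + 67) = 17905 - 1/280 = 5013399/280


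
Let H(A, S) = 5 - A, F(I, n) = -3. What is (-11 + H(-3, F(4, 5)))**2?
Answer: 9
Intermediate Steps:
(-11 + H(-3, F(4, 5)))**2 = (-11 + (5 - 1*(-3)))**2 = (-11 + (5 + 3))**2 = (-11 + 8)**2 = (-3)**2 = 9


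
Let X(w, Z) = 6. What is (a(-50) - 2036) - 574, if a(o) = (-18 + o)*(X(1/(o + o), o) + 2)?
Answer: -3154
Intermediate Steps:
a(o) = -144 + 8*o (a(o) = (-18 + o)*(6 + 2) = (-18 + o)*8 = -144 + 8*o)
(a(-50) - 2036) - 574 = ((-144 + 8*(-50)) - 2036) - 574 = ((-144 - 400) - 2036) - 574 = (-544 - 2036) - 574 = -2580 - 574 = -3154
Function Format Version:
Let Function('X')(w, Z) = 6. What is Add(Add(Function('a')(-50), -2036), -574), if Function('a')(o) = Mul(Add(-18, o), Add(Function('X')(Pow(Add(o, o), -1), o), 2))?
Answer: -3154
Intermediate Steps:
Function('a')(o) = Add(-144, Mul(8, o)) (Function('a')(o) = Mul(Add(-18, o), Add(6, 2)) = Mul(Add(-18, o), 8) = Add(-144, Mul(8, o)))
Add(Add(Function('a')(-50), -2036), -574) = Add(Add(Add(-144, Mul(8, -50)), -2036), -574) = Add(Add(Add(-144, -400), -2036), -574) = Add(Add(-544, -2036), -574) = Add(-2580, -574) = -3154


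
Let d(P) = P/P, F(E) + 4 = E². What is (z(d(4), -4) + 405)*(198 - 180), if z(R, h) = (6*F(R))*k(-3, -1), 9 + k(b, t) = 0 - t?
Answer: 9882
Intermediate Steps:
F(E) = -4 + E²
k(b, t) = -9 - t (k(b, t) = -9 + (0 - t) = -9 - t)
d(P) = 1
z(R, h) = 192 - 48*R² (z(R, h) = (6*(-4 + R²))*(-9 - 1*(-1)) = (-24 + 6*R²)*(-9 + 1) = (-24 + 6*R²)*(-8) = 192 - 48*R²)
(z(d(4), -4) + 405)*(198 - 180) = ((192 - 48*1²) + 405)*(198 - 180) = ((192 - 48*1) + 405)*18 = ((192 - 48) + 405)*18 = (144 + 405)*18 = 549*18 = 9882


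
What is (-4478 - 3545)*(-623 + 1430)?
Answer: -6474561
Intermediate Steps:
(-4478 - 3545)*(-623 + 1430) = -8023*807 = -6474561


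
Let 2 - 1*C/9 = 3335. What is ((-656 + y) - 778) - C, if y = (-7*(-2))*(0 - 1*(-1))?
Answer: 28577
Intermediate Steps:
C = -29997 (C = 18 - 9*3335 = 18 - 30015 = -29997)
y = 14 (y = 14*(0 + 1) = 14*1 = 14)
((-656 + y) - 778) - C = ((-656 + 14) - 778) - 1*(-29997) = (-642 - 778) + 29997 = -1420 + 29997 = 28577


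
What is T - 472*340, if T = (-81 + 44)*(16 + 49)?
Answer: -162885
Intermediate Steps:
T = -2405 (T = -37*65 = -2405)
T - 472*340 = -2405 - 472*340 = -2405 - 160480 = -162885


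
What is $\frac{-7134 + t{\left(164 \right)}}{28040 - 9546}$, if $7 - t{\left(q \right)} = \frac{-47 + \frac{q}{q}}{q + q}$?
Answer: $- \frac{1168805}{3033016} \approx -0.38536$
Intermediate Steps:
$t{\left(q \right)} = 7 + \frac{23}{q}$ ($t{\left(q \right)} = 7 - \frac{-47 + \frac{q}{q}}{q + q} = 7 - \frac{-47 + 1}{2 q} = 7 - - 46 \frac{1}{2 q} = 7 - - \frac{23}{q} = 7 + \frac{23}{q}$)
$\frac{-7134 + t{\left(164 \right)}}{28040 - 9546} = \frac{-7134 + \left(7 + \frac{23}{164}\right)}{28040 - 9546} = \frac{-7134 + \left(7 + 23 \cdot \frac{1}{164}\right)}{18494} = \left(-7134 + \left(7 + \frac{23}{164}\right)\right) \frac{1}{18494} = \left(-7134 + \frac{1171}{164}\right) \frac{1}{18494} = \left(- \frac{1168805}{164}\right) \frac{1}{18494} = - \frac{1168805}{3033016}$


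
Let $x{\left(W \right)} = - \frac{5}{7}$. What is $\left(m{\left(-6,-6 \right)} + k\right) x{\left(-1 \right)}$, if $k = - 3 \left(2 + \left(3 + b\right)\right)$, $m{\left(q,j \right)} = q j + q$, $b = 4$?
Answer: $- \frac{15}{7} \approx -2.1429$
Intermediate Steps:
$m{\left(q,j \right)} = q + j q$ ($m{\left(q,j \right)} = j q + q = q + j q$)
$x{\left(W \right)} = - \frac{5}{7}$ ($x{\left(W \right)} = \left(-5\right) \frac{1}{7} = - \frac{5}{7}$)
$k = -27$ ($k = - 3 \left(2 + \left(3 + 4\right)\right) = - 3 \left(2 + 7\right) = \left(-3\right) 9 = -27$)
$\left(m{\left(-6,-6 \right)} + k\right) x{\left(-1 \right)} = \left(- 6 \left(1 - 6\right) - 27\right) \left(- \frac{5}{7}\right) = \left(\left(-6\right) \left(-5\right) - 27\right) \left(- \frac{5}{7}\right) = \left(30 - 27\right) \left(- \frac{5}{7}\right) = 3 \left(- \frac{5}{7}\right) = - \frac{15}{7}$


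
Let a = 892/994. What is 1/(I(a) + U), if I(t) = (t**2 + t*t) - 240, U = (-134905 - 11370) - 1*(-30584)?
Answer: -247009/28635602547 ≈ -8.6259e-6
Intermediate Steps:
U = -115691 (U = -146275 + 30584 = -115691)
a = 446/497 (a = 892*(1/994) = 446/497 ≈ 0.89738)
I(t) = -240 + 2*t**2 (I(t) = (t**2 + t**2) - 240 = 2*t**2 - 240 = -240 + 2*t**2)
1/(I(a) + U) = 1/((-240 + 2*(446/497)**2) - 115691) = 1/((-240 + 2*(198916/247009)) - 115691) = 1/((-240 + 397832/247009) - 115691) = 1/(-58884328/247009 - 115691) = 1/(-28635602547/247009) = -247009/28635602547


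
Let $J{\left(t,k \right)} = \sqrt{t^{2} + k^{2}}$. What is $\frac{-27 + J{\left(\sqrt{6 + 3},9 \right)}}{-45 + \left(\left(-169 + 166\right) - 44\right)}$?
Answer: $\frac{27}{92} - \frac{3 \sqrt{10}}{92} \approx 0.19036$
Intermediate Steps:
$J{\left(t,k \right)} = \sqrt{k^{2} + t^{2}}$
$\frac{-27 + J{\left(\sqrt{6 + 3},9 \right)}}{-45 + \left(\left(-169 + 166\right) - 44\right)} = \frac{-27 + \sqrt{9^{2} + \left(\sqrt{6 + 3}\right)^{2}}}{-45 + \left(\left(-169 + 166\right) - 44\right)} = \frac{-27 + \sqrt{81 + \left(\sqrt{9}\right)^{2}}}{-45 - 47} = \frac{-27 + \sqrt{81 + 3^{2}}}{-45 - 47} = \frac{-27 + \sqrt{81 + 9}}{-92} = \left(-27 + \sqrt{90}\right) \left(- \frac{1}{92}\right) = \left(-27 + 3 \sqrt{10}\right) \left(- \frac{1}{92}\right) = \frac{27}{92} - \frac{3 \sqrt{10}}{92}$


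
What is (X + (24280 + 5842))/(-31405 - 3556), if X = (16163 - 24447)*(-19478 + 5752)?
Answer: -113736306/34961 ≈ -3253.2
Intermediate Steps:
X = 113706184 (X = -8284*(-13726) = 113706184)
(X + (24280 + 5842))/(-31405 - 3556) = (113706184 + (24280 + 5842))/(-31405 - 3556) = (113706184 + 30122)/(-34961) = 113736306*(-1/34961) = -113736306/34961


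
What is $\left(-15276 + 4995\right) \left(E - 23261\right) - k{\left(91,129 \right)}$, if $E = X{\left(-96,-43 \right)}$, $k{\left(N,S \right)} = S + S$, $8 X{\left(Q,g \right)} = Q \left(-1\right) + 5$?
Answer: $\frac{1912130283}{8} \approx 2.3902 \cdot 10^{8}$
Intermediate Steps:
$X{\left(Q,g \right)} = \frac{5}{8} - \frac{Q}{8}$ ($X{\left(Q,g \right)} = \frac{Q \left(-1\right) + 5}{8} = \frac{- Q + 5}{8} = \frac{5 - Q}{8} = \frac{5}{8} - \frac{Q}{8}$)
$k{\left(N,S \right)} = 2 S$
$E = \frac{101}{8}$ ($E = \frac{5}{8} - -12 = \frac{5}{8} + 12 = \frac{101}{8} \approx 12.625$)
$\left(-15276 + 4995\right) \left(E - 23261\right) - k{\left(91,129 \right)} = \left(-15276 + 4995\right) \left(\frac{101}{8} - 23261\right) - 2 \cdot 129 = \left(-10281\right) \left(- \frac{185987}{8}\right) - 258 = \frac{1912132347}{8} - 258 = \frac{1912130283}{8}$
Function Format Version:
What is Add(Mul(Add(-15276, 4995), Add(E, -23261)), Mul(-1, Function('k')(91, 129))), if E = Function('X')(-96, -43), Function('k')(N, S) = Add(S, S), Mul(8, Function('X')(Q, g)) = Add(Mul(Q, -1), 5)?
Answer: Rational(1912130283, 8) ≈ 2.3902e+8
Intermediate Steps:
Function('X')(Q, g) = Add(Rational(5, 8), Mul(Rational(-1, 8), Q)) (Function('X')(Q, g) = Mul(Rational(1, 8), Add(Mul(Q, -1), 5)) = Mul(Rational(1, 8), Add(Mul(-1, Q), 5)) = Mul(Rational(1, 8), Add(5, Mul(-1, Q))) = Add(Rational(5, 8), Mul(Rational(-1, 8), Q)))
Function('k')(N, S) = Mul(2, S)
E = Rational(101, 8) (E = Add(Rational(5, 8), Mul(Rational(-1, 8), -96)) = Add(Rational(5, 8), 12) = Rational(101, 8) ≈ 12.625)
Add(Mul(Add(-15276, 4995), Add(E, -23261)), Mul(-1, Function('k')(91, 129))) = Add(Mul(Add(-15276, 4995), Add(Rational(101, 8), -23261)), Mul(-1, Mul(2, 129))) = Add(Mul(-10281, Rational(-185987, 8)), Mul(-1, 258)) = Add(Rational(1912132347, 8), -258) = Rational(1912130283, 8)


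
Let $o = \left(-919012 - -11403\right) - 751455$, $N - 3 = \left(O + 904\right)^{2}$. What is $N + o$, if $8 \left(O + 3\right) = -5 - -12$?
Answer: $- \frac{54123679}{64} \approx -8.4568 \cdot 10^{5}$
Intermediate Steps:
$O = - \frac{17}{8}$ ($O = -3 + \frac{-5 - -12}{8} = -3 + \frac{-5 + 12}{8} = -3 + \frac{1}{8} \cdot 7 = -3 + \frac{7}{8} = - \frac{17}{8} \approx -2.125$)
$N = \frac{52056417}{64}$ ($N = 3 + \left(- \frac{17}{8} + 904\right)^{2} = 3 + \left(\frac{7215}{8}\right)^{2} = 3 + \frac{52056225}{64} = \frac{52056417}{64} \approx 8.1338 \cdot 10^{5}$)
$o = -1659064$ ($o = \left(-919012 + 11403\right) - 751455 = -907609 - 751455 = -1659064$)
$N + o = \frac{52056417}{64} - 1659064 = - \frac{54123679}{64}$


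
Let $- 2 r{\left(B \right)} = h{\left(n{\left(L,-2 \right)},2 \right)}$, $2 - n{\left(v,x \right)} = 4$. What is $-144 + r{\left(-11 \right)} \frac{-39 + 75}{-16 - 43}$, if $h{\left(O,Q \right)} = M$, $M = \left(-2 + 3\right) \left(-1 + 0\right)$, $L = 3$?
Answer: $- \frac{8514}{59} \approx -144.31$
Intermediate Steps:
$n{\left(v,x \right)} = -2$ ($n{\left(v,x \right)} = 2 - 4 = -2$)
$M = -1$ ($M = 1 \left(-1\right) = -1$)
$h{\left(O,Q \right)} = -1$
$r{\left(B \right)} = \frac{1}{2}$ ($r{\left(B \right)} = \left(- \frac{1}{2}\right) \left(-1\right) = \frac{1}{2}$)
$-144 + r{\left(-11 \right)} \frac{-39 + 75}{-16 - 43} = -144 + \frac{\left(-39 + 75\right) \frac{1}{-16 - 43}}{2} = -144 + \frac{36 \frac{1}{-59}}{2} = -144 + \frac{36 \left(- \frac{1}{59}\right)}{2} = -144 + \frac{1}{2} \left(- \frac{36}{59}\right) = -144 - \frac{18}{59} = - \frac{8514}{59}$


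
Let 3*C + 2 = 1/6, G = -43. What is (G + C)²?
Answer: 616225/324 ≈ 1901.9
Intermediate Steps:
C = -11/18 (C = -⅔ + (⅓)/6 = -⅔ + (⅓)*(⅙) = -⅔ + 1/18 = -11/18 ≈ -0.61111)
(G + C)² = (-43 - 11/18)² = (-785/18)² = 616225/324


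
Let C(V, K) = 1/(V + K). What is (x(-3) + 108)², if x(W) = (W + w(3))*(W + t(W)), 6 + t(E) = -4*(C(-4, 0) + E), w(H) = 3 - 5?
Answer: 7744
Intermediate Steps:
C(V, K) = 1/(K + V)
w(H) = -2
t(E) = -5 - 4*E (t(E) = -6 - 4*(1/(0 - 4) + E) = -6 - 4*(1/(-4) + E) = -6 - 4*(-¼ + E) = -6 + (1 - 4*E) = -5 - 4*E)
x(W) = (-5 - 3*W)*(-2 + W) (x(W) = (W - 2)*(W + (-5 - 4*W)) = (-2 + W)*(-5 - 3*W) = (-5 - 3*W)*(-2 + W))
(x(-3) + 108)² = ((10 - 3 - 3*(-3)²) + 108)² = ((10 - 3 - 3*9) + 108)² = ((10 - 3 - 27) + 108)² = (-20 + 108)² = 88² = 7744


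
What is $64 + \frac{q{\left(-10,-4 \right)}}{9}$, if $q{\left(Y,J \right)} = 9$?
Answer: $65$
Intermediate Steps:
$64 + \frac{q{\left(-10,-4 \right)}}{9} = 64 + \frac{1}{9} \cdot 9 = 64 + 1 = 65$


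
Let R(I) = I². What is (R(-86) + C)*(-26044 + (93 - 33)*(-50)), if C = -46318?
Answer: 1130450568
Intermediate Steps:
(R(-86) + C)*(-26044 + (93 - 33)*(-50)) = ((-86)² - 46318)*(-26044 + (93 - 33)*(-50)) = (7396 - 46318)*(-26044 + 60*(-50)) = -38922*(-26044 - 3000) = -38922*(-29044) = 1130450568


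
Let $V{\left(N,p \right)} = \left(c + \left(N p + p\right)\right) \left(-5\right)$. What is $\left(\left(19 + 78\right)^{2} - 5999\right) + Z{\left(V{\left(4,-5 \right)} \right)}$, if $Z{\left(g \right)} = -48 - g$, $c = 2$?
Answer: $3247$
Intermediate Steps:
$V{\left(N,p \right)} = -10 - 5 p - 5 N p$ ($V{\left(N,p \right)} = \left(2 + \left(N p + p\right)\right) \left(-5\right) = \left(2 + \left(p + N p\right)\right) \left(-5\right) = \left(2 + p + N p\right) \left(-5\right) = -10 - 5 p - 5 N p$)
$\left(\left(19 + 78\right)^{2} - 5999\right) + Z{\left(V{\left(4,-5 \right)} \right)} = \left(\left(19 + 78\right)^{2} - 5999\right) - \left(38 + 25 - 20 \left(-5\right)\right) = \left(97^{2} - 5999\right) - 163 = \left(9409 - 5999\right) - 163 = 3410 - 163 = 3247$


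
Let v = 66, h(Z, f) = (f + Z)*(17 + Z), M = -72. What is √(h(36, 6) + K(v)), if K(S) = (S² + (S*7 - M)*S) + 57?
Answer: √41883 ≈ 204.65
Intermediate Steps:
h(Z, f) = (17 + Z)*(Z + f) (h(Z, f) = (Z + f)*(17 + Z) = (17 + Z)*(Z + f))
K(S) = 57 + S² + S*(72 + 7*S) (K(S) = (S² + (S*7 - 1*(-72))*S) + 57 = (S² + (7*S + 72)*S) + 57 = (S² + (72 + 7*S)*S) + 57 = (S² + S*(72 + 7*S)) + 57 = 57 + S² + S*(72 + 7*S))
√(h(36, 6) + K(v)) = √((36² + 17*36 + 17*6 + 36*6) + (57 + 8*66² + 72*66)) = √((1296 + 612 + 102 + 216) + (57 + 8*4356 + 4752)) = √(2226 + (57 + 34848 + 4752)) = √(2226 + 39657) = √41883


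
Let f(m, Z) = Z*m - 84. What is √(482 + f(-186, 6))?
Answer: I*√718 ≈ 26.796*I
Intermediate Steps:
f(m, Z) = -84 + Z*m
√(482 + f(-186, 6)) = √(482 + (-84 + 6*(-186))) = √(482 + (-84 - 1116)) = √(482 - 1200) = √(-718) = I*√718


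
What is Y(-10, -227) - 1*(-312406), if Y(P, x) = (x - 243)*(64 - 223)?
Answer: 387136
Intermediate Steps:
Y(P, x) = 38637 - 159*x (Y(P, x) = (-243 + x)*(-159) = 38637 - 159*x)
Y(-10, -227) - 1*(-312406) = (38637 - 159*(-227)) - 1*(-312406) = (38637 + 36093) + 312406 = 74730 + 312406 = 387136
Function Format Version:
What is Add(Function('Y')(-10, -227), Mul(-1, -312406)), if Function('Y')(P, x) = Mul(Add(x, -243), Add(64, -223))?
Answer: 387136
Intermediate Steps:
Function('Y')(P, x) = Add(38637, Mul(-159, x)) (Function('Y')(P, x) = Mul(Add(-243, x), -159) = Add(38637, Mul(-159, x)))
Add(Function('Y')(-10, -227), Mul(-1, -312406)) = Add(Add(38637, Mul(-159, -227)), Mul(-1, -312406)) = Add(Add(38637, 36093), 312406) = Add(74730, 312406) = 387136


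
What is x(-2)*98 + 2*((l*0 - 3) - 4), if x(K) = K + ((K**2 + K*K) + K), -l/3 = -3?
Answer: 378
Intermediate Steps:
l = 9 (l = -3*(-3) = 9)
x(K) = 2*K + 2*K**2 (x(K) = K + ((K**2 + K**2) + K) = K + (2*K**2 + K) = K + (K + 2*K**2) = 2*K + 2*K**2)
x(-2)*98 + 2*((l*0 - 3) - 4) = (2*(-2)*(1 - 2))*98 + 2*((9*0 - 3) - 4) = (2*(-2)*(-1))*98 + 2*((0 - 3) - 4) = 4*98 + 2*(-3 - 4) = 392 + 2*(-7) = 392 - 14 = 378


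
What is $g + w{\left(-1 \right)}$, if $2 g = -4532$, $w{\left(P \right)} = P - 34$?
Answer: $-2301$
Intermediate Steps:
$w{\left(P \right)} = -34 + P$ ($w{\left(P \right)} = P - 34 = -34 + P$)
$g = -2266$ ($g = \frac{1}{2} \left(-4532\right) = -2266$)
$g + w{\left(-1 \right)} = -2266 - 35 = -2301$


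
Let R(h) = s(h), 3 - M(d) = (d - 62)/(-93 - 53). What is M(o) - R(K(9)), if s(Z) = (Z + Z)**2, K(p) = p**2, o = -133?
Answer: -3831381/146 ≈ -26242.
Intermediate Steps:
M(d) = 188/73 + d/146 (M(d) = 3 - (d - 62)/(-93 - 53) = 3 - (-62 + d)/(-146) = 3 - (-62 + d)*(-1)/146 = 3 - (31/73 - d/146) = 3 + (-31/73 + d/146) = 188/73 + d/146)
s(Z) = 4*Z**2 (s(Z) = (2*Z)**2 = 4*Z**2)
R(h) = 4*h**2
M(o) - R(K(9)) = (188/73 + (1/146)*(-133)) - 4*(9**2)**2 = (188/73 - 133/146) - 4*81**2 = 243/146 - 4*6561 = 243/146 - 1*26244 = 243/146 - 26244 = -3831381/146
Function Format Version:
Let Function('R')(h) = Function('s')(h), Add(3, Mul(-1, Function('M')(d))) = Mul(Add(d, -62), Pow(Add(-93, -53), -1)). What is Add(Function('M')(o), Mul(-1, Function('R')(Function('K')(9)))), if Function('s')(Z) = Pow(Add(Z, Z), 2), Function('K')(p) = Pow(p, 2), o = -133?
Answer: Rational(-3831381, 146) ≈ -26242.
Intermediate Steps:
Function('M')(d) = Add(Rational(188, 73), Mul(Rational(1, 146), d)) (Function('M')(d) = Add(3, Mul(-1, Mul(Add(d, -62), Pow(Add(-93, -53), -1)))) = Add(3, Mul(-1, Mul(Add(-62, d), Pow(-146, -1)))) = Add(3, Mul(-1, Mul(Add(-62, d), Rational(-1, 146)))) = Add(3, Mul(-1, Add(Rational(31, 73), Mul(Rational(-1, 146), d)))) = Add(3, Add(Rational(-31, 73), Mul(Rational(1, 146), d))) = Add(Rational(188, 73), Mul(Rational(1, 146), d)))
Function('s')(Z) = Mul(4, Pow(Z, 2)) (Function('s')(Z) = Pow(Mul(2, Z), 2) = Mul(4, Pow(Z, 2)))
Function('R')(h) = Mul(4, Pow(h, 2))
Add(Function('M')(o), Mul(-1, Function('R')(Function('K')(9)))) = Add(Add(Rational(188, 73), Mul(Rational(1, 146), -133)), Mul(-1, Mul(4, Pow(Pow(9, 2), 2)))) = Add(Add(Rational(188, 73), Rational(-133, 146)), Mul(-1, Mul(4, Pow(81, 2)))) = Add(Rational(243, 146), Mul(-1, Mul(4, 6561))) = Add(Rational(243, 146), Mul(-1, 26244)) = Add(Rational(243, 146), -26244) = Rational(-3831381, 146)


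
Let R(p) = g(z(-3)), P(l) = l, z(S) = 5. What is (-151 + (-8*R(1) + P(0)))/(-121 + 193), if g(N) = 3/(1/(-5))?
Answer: -31/72 ≈ -0.43056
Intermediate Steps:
g(N) = -15 (g(N) = 3/(-⅕) = 3*(-5) = -15)
R(p) = -15
(-151 + (-8*R(1) + P(0)))/(-121 + 193) = (-151 + (-8*(-15) + 0))/(-121 + 193) = (-151 + (120 + 0))/72 = (-151 + 120)*(1/72) = -31*1/72 = -31/72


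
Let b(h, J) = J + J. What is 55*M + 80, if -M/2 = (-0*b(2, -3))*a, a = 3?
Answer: 80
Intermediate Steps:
b(h, J) = 2*J
M = 0 (M = -2*(-0*2*(-3))*3 = -2*(-0*(-6))*3 = -2*(-3*0)*3 = -0*3 = -2*0 = 0)
55*M + 80 = 55*0 + 80 = 0 + 80 = 80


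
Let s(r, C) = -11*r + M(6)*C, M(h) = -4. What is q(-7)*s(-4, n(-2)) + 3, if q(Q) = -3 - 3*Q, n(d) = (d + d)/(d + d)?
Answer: 723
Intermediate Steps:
n(d) = 1 (n(d) = (2*d)/((2*d)) = (2*d)*(1/(2*d)) = 1)
s(r, C) = -11*r - 4*C
q(-7)*s(-4, n(-2)) + 3 = (-3 - 3*(-7))*(-11*(-4) - 4*1) + 3 = (-3 + 21)*(44 - 4) + 3 = 18*40 + 3 = 720 + 3 = 723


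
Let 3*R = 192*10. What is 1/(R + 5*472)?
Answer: 1/3000 ≈ 0.00033333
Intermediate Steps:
R = 640 (R = (192*10)/3 = (1/3)*1920 = 640)
1/(R + 5*472) = 1/(640 + 5*472) = 1/(640 + 2360) = 1/3000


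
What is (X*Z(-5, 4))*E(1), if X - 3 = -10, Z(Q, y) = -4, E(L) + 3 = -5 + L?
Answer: -196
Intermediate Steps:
E(L) = -8 + L (E(L) = -3 + (-5 + L) = -8 + L)
X = -7 (X = 3 - 10 = -7)
(X*Z(-5, 4))*E(1) = (-7*(-4))*(-8 + 1) = 28*(-7) = -196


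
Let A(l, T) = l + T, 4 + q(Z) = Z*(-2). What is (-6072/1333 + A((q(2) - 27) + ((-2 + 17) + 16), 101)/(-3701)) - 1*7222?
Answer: -35651854899/4933433 ≈ -7226.6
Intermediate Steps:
q(Z) = -4 - 2*Z (q(Z) = -4 + Z*(-2) = -4 - 2*Z)
A(l, T) = T + l
(-6072/1333 + A((q(2) - 27) + ((-2 + 17) + 16), 101)/(-3701)) - 1*7222 = (-6072/1333 + (101 + (((-4 - 2*2) - 27) + ((-2 + 17) + 16)))/(-3701)) - 1*7222 = (-6072*1/1333 + (101 + (((-4 - 4) - 27) + (15 + 16)))*(-1/3701)) - 7222 = (-6072/1333 + (101 + ((-8 - 27) + 31))*(-1/3701)) - 7222 = (-6072/1333 + (101 + (-35 + 31))*(-1/3701)) - 7222 = (-6072/1333 + (101 - 4)*(-1/3701)) - 7222 = (-6072/1333 + 97*(-1/3701)) - 7222 = (-6072/1333 - 97/3701) - 7222 = -22601773/4933433 - 7222 = -35651854899/4933433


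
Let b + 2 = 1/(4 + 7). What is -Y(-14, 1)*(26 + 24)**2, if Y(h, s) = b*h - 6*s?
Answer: -570000/11 ≈ -51818.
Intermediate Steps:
b = -21/11 (b = -2 + 1/(4 + 7) = -2 + 1/11 = -21/11 ≈ -1.9091)
Y(h, s) = -6*s - 21*h/11 (Y(h, s) = -21*h/11 - 6*s = -6*s - 21*h/11)
-Y(-14, 1)*(26 + 24)**2 = -(-6*1 - 21/11*(-14))*(26 + 24)**2 = -(-6 + 294/11)*50**2 = -228*2500/11 = -1*570000/11 = -570000/11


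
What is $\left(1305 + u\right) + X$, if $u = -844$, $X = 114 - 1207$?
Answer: $-632$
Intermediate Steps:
$X = -1093$ ($X = 114 - 1207 = -1093$)
$\left(1305 + u\right) + X = \left(1305 - 844\right) - 1093 = 461 - 1093 = -632$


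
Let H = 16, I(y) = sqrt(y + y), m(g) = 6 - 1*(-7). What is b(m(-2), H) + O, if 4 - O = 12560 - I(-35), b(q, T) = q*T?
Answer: -12348 + I*sqrt(70) ≈ -12348.0 + 8.3666*I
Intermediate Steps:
m(g) = 13 (m(g) = 6 + 7 = 13)
I(y) = sqrt(2)*sqrt(y) (I(y) = sqrt(2*y) = sqrt(2)*sqrt(y))
b(q, T) = T*q
O = -12556 + I*sqrt(70) (O = 4 - (12560 - sqrt(2)*sqrt(-35)) = 4 - (12560 - sqrt(2)*I*sqrt(35)) = 4 - (12560 - I*sqrt(70)) = 4 + (-12560 + I*sqrt(70)) = -12556 + I*sqrt(70) ≈ -12556.0 + 8.3666*I)
b(m(-2), H) + O = 16*13 + (-12556 + I*sqrt(70)) = 208 + (-12556 + I*sqrt(70)) = -12348 + I*sqrt(70)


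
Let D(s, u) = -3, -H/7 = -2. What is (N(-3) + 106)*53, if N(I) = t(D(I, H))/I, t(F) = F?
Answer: 5671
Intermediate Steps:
H = 14 (H = -7*(-2) = 14)
N(I) = -3/I
(N(-3) + 106)*53 = (-3/(-3) + 106)*53 = (-3*(-⅓) + 106)*53 = (1 + 106)*53 = 107*53 = 5671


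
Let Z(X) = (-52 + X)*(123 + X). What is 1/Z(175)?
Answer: 1/36654 ≈ 2.7282e-5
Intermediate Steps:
1/Z(175) = 1/(-6396 + 175² + 71*175) = 1/(-6396 + 30625 + 12425) = 1/36654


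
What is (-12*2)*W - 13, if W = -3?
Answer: 59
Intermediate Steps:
(-12*2)*W - 13 = -12*2*(-3) - 13 = -24*(-3) - 13 = 72 - 13 = 59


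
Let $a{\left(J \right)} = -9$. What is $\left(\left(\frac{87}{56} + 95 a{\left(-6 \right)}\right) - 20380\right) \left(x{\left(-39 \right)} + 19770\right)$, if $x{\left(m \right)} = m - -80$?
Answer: $- \frac{23556725203}{56} \approx -4.2066 \cdot 10^{8}$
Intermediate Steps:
$x{\left(m \right)} = 80 + m$ ($x{\left(m \right)} = m + 80 = 80 + m$)
$\left(\left(\frac{87}{56} + 95 a{\left(-6 \right)}\right) - 20380\right) \left(x{\left(-39 \right)} + 19770\right) = \left(\left(\frac{87}{56} + 95 \left(-9\right)\right) - 20380\right) \left(\left(80 - 39\right) + 19770\right) = \left(\left(87 \cdot \frac{1}{56} - 855\right) - 20380\right) \left(41 + 19770\right) = \left(\left(\frac{87}{56} - 855\right) - 20380\right) 19811 = \left(- \frac{47793}{56} - 20380\right) 19811 = \left(- \frac{1189073}{56}\right) 19811 = - \frac{23556725203}{56}$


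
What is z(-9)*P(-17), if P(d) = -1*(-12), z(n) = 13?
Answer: 156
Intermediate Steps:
P(d) = 12
z(-9)*P(-17) = 13*12 = 156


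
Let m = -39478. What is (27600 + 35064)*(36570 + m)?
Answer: -182226912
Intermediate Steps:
(27600 + 35064)*(36570 + m) = (27600 + 35064)*(36570 - 39478) = 62664*(-2908) = -182226912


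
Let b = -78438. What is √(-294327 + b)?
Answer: I*√372765 ≈ 610.54*I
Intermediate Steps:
√(-294327 + b) = √(-294327 - 78438) = √(-372765) = I*√372765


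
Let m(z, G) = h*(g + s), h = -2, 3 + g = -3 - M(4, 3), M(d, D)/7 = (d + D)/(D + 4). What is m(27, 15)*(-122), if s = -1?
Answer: -3416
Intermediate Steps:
M(d, D) = 7*(D + d)/(4 + D) (M(d, D) = 7*((d + D)/(D + 4)) = 7*((D + d)/(4 + D)) = 7*(D + d)/(4 + D))
g = -13 (g = -3 + (-3 - 7*(3 + 4)/(4 + 3)) = -3 + (-3 - 7*7/7) = -3 + (-3 - 1*7) = -3 + (-3 - 7) = -3 - 10 = -13)
m(z, G) = 28 (m(z, G) = -2*(-13 - 1) = -2*(-14) = 28)
m(27, 15)*(-122) = 28*(-122) = -3416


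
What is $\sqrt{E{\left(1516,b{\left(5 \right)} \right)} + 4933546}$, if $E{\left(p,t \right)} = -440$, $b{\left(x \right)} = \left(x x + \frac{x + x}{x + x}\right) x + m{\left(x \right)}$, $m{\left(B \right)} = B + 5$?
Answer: $\sqrt{4933106} \approx 2221.1$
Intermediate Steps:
$m{\left(B \right)} = 5 + B$
$b{\left(x \right)} = 5 + x + x \left(1 + x^{2}\right)$ ($b{\left(x \right)} = \left(x x + \frac{x + x}{x + x}\right) x + \left(5 + x\right) = \left(x^{2} + \frac{2 x}{2 x}\right) x + \left(5 + x\right) = \left(x^{2} + 2 x \frac{1}{2 x}\right) x + \left(5 + x\right) = \left(x^{2} + 1\right) x + \left(5 + x\right) = \left(1 + x^{2}\right) x + \left(5 + x\right) = x \left(1 + x^{2}\right) + \left(5 + x\right) = 5 + x + x \left(1 + x^{2}\right)$)
$\sqrt{E{\left(1516,b{\left(5 \right)} \right)} + 4933546} = \sqrt{-440 + 4933546} = \sqrt{4933106}$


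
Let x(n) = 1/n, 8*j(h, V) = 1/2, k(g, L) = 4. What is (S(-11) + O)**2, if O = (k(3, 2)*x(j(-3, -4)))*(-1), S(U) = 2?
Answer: 3844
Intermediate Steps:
j(h, V) = 1/16 (j(h, V) = (1/2)/8 = (1*(1/2))/8 = (1/8)*(1/2) = 1/16)
O = -64 (O = (4/(1/16))*(-1) = (4*16)*(-1) = 64*(-1) = -64)
(S(-11) + O)**2 = (2 - 64)**2 = (-62)**2 = 3844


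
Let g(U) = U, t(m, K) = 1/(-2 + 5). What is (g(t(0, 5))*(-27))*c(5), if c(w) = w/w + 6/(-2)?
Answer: 18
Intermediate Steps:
c(w) = -2 (c(w) = 1 + 6*(-½) = 1 - 3 = -2)
t(m, K) = ⅓ (t(m, K) = 1/3 = ⅓)
(g(t(0, 5))*(-27))*c(5) = ((⅓)*(-27))*(-2) = -9*(-2) = 18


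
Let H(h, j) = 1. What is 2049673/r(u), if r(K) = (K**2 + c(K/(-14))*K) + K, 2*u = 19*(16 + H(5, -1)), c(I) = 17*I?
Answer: -6751864/17879 ≈ -377.64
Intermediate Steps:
u = 323/2 (u = (19*(16 + 1))/2 = (19*17)/2 = (1/2)*323 = 323/2 ≈ 161.50)
r(K) = K - 3*K**2/14 (r(K) = (K**2 + (17*(K/(-14)))*K) + K = (K**2 + (17*(K*(-1/14)))*K) + K = (K**2 + (17*(-K/14))*K) + K = (K**2 + (-17*K/14)*K) + K = (K**2 - 17*K**2/14) + K = -3*K**2/14 + K = K - 3*K**2/14)
2049673/r(u) = 2049673/(((1/14)*(323/2)*(14 - 3*323/2))) = 2049673/(((1/14)*(323/2)*(14 - 969/2))) = 2049673/(((1/14)*(323/2)*(-941/2))) = 2049673/(-303943/56) = 2049673*(-56/303943) = -6751864/17879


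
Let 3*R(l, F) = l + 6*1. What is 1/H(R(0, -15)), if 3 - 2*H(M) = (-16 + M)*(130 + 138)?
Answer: 2/3755 ≈ 0.00053262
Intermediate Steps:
R(l, F) = 2 + l/3 (R(l, F) = (l + 6*1)/3 = (l + 6)/3 = (6 + l)/3 = 2 + l/3)
H(M) = 4291/2 - 134*M (H(M) = 3/2 - (-16 + M)*(130 + 138)/2 = 3/2 - (-16 + M)*268/2 = 3/2 - (-4288 + 268*M)/2 = 3/2 + (2144 - 134*M) = 4291/2 - 134*M)
1/H(R(0, -15)) = 1/(4291/2 - 134*(2 + (1/3)*0)) = 1/(4291/2 - 134*(2 + 0)) = 1/(4291/2 - 134*2) = 1/(4291/2 - 268) = 1/(3755/2) = 2/3755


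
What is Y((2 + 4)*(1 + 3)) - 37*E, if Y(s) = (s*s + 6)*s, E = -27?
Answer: 14967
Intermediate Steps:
Y(s) = s*(6 + s²) (Y(s) = (s² + 6)*s = (6 + s²)*s = s*(6 + s²))
Y((2 + 4)*(1 + 3)) - 37*E = ((2 + 4)*(1 + 3))*(6 + ((2 + 4)*(1 + 3))²) - 37*(-27) = (6*4)*(6 + (6*4)²) + 999 = 24*(6 + 24²) + 999 = 24*(6 + 576) + 999 = 24*582 + 999 = 13968 + 999 = 14967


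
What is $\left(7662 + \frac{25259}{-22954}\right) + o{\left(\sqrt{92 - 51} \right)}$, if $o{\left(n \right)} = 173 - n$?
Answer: $\frac{179819331}{22954} - \sqrt{41} \approx 7827.5$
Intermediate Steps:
$\left(7662 + \frac{25259}{-22954}\right) + o{\left(\sqrt{92 - 51} \right)} = \left(7662 + \frac{25259}{-22954}\right) + \left(173 - \sqrt{92 - 51}\right) = \left(7662 + 25259 \left(- \frac{1}{22954}\right)\right) + \left(173 - \sqrt{41}\right) = \left(7662 - \frac{25259}{22954}\right) + \left(173 - \sqrt{41}\right) = \frac{175848289}{22954} + \left(173 - \sqrt{41}\right) = \frac{179819331}{22954} - \sqrt{41}$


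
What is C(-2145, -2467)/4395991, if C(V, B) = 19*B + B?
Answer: -49340/4395991 ≈ -0.011224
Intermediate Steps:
C(V, B) = 20*B
C(-2145, -2467)/4395991 = (20*(-2467))/4395991 = -49340*1/4395991 = -49340/4395991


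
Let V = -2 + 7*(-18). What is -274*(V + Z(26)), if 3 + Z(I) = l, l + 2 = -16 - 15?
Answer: 44936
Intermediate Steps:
V = -128 (V = -2 - 126 = -128)
l = -33 (l = -2 + (-16 - 15) = -2 - 31 = -33)
Z(I) = -36 (Z(I) = -3 - 33 = -36)
-274*(V + Z(26)) = -274*(-128 - 36) = -274*(-164) = 44936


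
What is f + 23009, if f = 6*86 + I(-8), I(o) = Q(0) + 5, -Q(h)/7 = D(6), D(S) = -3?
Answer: 23551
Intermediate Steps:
Q(h) = 21 (Q(h) = -7*(-3) = 21)
I(o) = 26 (I(o) = 21 + 5 = 26)
f = 542 (f = 6*86 + 26 = 516 + 26 = 542)
f + 23009 = 542 + 23009 = 23551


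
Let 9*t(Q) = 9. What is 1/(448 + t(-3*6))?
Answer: 1/449 ≈ 0.0022272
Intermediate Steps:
t(Q) = 1 (t(Q) = (⅑)*9 = 1)
1/(448 + t(-3*6)) = 1/(448 + 1) = 1/449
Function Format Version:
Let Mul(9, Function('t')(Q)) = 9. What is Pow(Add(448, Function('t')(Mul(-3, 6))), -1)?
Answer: Rational(1, 449) ≈ 0.0022272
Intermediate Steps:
Function('t')(Q) = 1 (Function('t')(Q) = Mul(Rational(1, 9), 9) = 1)
Pow(Add(448, Function('t')(Mul(-3, 6))), -1) = Pow(Add(448, 1), -1) = Pow(449, -1) = Rational(1, 449)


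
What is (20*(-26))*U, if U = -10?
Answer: 5200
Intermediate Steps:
(20*(-26))*U = (20*(-26))*(-10) = -520*(-10) = 5200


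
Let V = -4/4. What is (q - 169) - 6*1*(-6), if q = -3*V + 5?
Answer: -125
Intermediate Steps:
V = -1 (V = -4*¼ = -1)
q = 8 (q = -3*(-1) + 5 = 3 + 5 = 8)
(q - 169) - 6*1*(-6) = (8 - 169) - 6*1*(-6) = -161 - 6*(-6) = -161 + 36 = -125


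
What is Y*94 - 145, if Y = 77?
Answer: 7093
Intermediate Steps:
Y*94 - 145 = 77*94 - 145 = 7238 - 145 = 7093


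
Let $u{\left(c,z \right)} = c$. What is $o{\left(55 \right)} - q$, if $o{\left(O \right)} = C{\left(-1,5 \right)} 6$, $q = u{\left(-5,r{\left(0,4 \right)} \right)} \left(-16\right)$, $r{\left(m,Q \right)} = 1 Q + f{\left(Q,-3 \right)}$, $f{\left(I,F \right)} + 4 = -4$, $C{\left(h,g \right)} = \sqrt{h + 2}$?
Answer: $-74$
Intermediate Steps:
$C{\left(h,g \right)} = \sqrt{2 + h}$
$f{\left(I,F \right)} = -8$ ($f{\left(I,F \right)} = -4 - 4 = -8$)
$r{\left(m,Q \right)} = -8 + Q$ ($r{\left(m,Q \right)} = 1 Q - 8 = Q - 8 = -8 + Q$)
$q = 80$ ($q = \left(-5\right) \left(-16\right) = 80$)
$o{\left(O \right)} = 6$ ($o{\left(O \right)} = \sqrt{2 - 1} \cdot 6 = \sqrt{1} \cdot 6 = 1 \cdot 6 = 6$)
$o{\left(55 \right)} - q = 6 - 80 = -74$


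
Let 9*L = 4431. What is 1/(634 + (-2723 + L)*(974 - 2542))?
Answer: 3/10494958 ≈ 2.8585e-7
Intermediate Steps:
L = 1477/3 (L = (⅑)*4431 = 1477/3 ≈ 492.33)
1/(634 + (-2723 + L)*(974 - 2542)) = 1/(634 + (-2723 + 1477/3)*(974 - 2542)) = 1/(634 - 6692/3*(-1568)) = 1/(634 + 10493056/3) = 1/(10494958/3) = 3/10494958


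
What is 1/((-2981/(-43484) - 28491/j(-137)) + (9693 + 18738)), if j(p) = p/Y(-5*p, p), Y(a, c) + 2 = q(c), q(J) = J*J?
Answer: 5957308/23419858552093 ≈ 2.5437e-7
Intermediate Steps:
q(J) = J²
Y(a, c) = -2 + c²
j(p) = p/(-2 + p²)
1/((-2981/(-43484) - 28491/j(-137)) + (9693 + 18738)) = 1/((-2981/(-43484) - 28491/((-137/(-2 + (-137)²)))) + (9693 + 18738)) = 1/((-2981*(-1/43484) - 28491/((-137/(-2 + 18769)))) + 28431) = 1/((2981/43484 - 28491/((-137/18767))) + 28431) = 1/((2981/43484 - 28491/((-137*1/18767))) + 28431) = 1/((2981/43484 - 28491/(-137/18767)) + 28431) = 1/((2981/43484 - 28491*(-18767/137)) + 28431) = 1/((2981/43484 + 534690597/137) + 28431) = 1/(23250486328345/5957308 + 28431) = 1/(23419858552093/5957308) = 5957308/23419858552093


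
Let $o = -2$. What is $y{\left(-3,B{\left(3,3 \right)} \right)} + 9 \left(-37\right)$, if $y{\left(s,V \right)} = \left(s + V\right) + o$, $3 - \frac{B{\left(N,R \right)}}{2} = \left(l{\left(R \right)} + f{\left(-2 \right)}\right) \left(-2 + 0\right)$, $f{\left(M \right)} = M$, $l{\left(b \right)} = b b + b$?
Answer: $-292$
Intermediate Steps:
$l{\left(b \right)} = b + b^{2}$ ($l{\left(b \right)} = b^{2} + b = b + b^{2}$)
$B{\left(N,R \right)} = -2 + 4 R \left(1 + R\right)$ ($B{\left(N,R \right)} = 6 - 2 \left(R \left(1 + R\right) - 2\right) \left(-2 + 0\right) = 6 - 2 \left(-2 + R \left(1 + R\right)\right) \left(-2\right) = 6 - 2 \left(4 - 2 R \left(1 + R\right)\right) = 6 + \left(-8 + 4 R \left(1 + R\right)\right) = -2 + 4 R \left(1 + R\right)$)
$y{\left(s,V \right)} = -2 + V + s$ ($y{\left(s,V \right)} = \left(s + V\right) - 2 = \left(V + s\right) - 2 = -2 + V + s$)
$y{\left(-3,B{\left(3,3 \right)} \right)} + 9 \left(-37\right) = \left(-2 - \left(2 - 12 \left(1 + 3\right)\right) - 3\right) + 9 \left(-37\right) = \left(-2 - \left(2 - 48\right) - 3\right) - 333 = \left(-2 + \left(-2 + 48\right) - 3\right) - 333 = \left(-2 + 46 - 3\right) - 333 = 41 - 333 = -292$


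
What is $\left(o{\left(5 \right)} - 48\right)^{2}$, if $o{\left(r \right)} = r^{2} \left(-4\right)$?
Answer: $21904$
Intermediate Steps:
$o{\left(r \right)} = - 4 r^{2}$
$\left(o{\left(5 \right)} - 48\right)^{2} = \left(- 4 \cdot 5^{2} - 48\right)^{2} = \left(\left(-4\right) 25 - 48\right)^{2} = \left(-100 - 48\right)^{2} = \left(-148\right)^{2} = 21904$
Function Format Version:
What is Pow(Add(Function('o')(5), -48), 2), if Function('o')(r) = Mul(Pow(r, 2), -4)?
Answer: 21904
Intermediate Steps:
Function('o')(r) = Mul(-4, Pow(r, 2))
Pow(Add(Function('o')(5), -48), 2) = Pow(Add(Mul(-4, Pow(5, 2)), -48), 2) = Pow(Add(Mul(-4, 25), -48), 2) = Pow(Add(-100, -48), 2) = Pow(-148, 2) = 21904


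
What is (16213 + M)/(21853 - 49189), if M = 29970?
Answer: -46183/27336 ≈ -1.6895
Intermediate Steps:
(16213 + M)/(21853 - 49189) = (16213 + 29970)/(21853 - 49189) = 46183/(-27336) = 46183*(-1/27336) = -46183/27336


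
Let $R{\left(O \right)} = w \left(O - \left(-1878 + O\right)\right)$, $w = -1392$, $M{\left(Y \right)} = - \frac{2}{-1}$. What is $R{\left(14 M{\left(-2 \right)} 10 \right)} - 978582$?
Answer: $-3592758$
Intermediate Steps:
$M{\left(Y \right)} = 2$ ($M{\left(Y \right)} = \left(-2\right) \left(-1\right) = 2$)
$R{\left(O \right)} = -2614176$ ($R{\left(O \right)} = - 1392 \left(O - \left(-1878 + O\right)\right) = \left(-1392\right) 1878 = -2614176$)
$R{\left(14 M{\left(-2 \right)} 10 \right)} - 978582 = -2614176 - 978582 = -3592758$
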